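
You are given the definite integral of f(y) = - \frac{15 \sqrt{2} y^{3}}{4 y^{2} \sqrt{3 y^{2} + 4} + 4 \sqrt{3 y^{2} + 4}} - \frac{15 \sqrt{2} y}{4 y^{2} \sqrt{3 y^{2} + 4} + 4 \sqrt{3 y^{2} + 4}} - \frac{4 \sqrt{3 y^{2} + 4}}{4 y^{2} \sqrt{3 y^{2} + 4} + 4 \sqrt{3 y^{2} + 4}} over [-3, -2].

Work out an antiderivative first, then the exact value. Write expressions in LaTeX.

Integrate term by term and add the pieces.
F(y) = - \frac{5 \sqrt{\frac{3 y^{2}}{2} + 2}}{2} - \operatorname{atan}{\left(y \right)} is an antiderivative of f.
Check: d/dy[- \frac{5 \sqrt{\frac{3 y^{2}}{2} + 2}}{2} - \operatorname{atan}{\left(y \right)}] = \frac{- 15 \sqrt{2} y^{3} - 15 \sqrt{2} y - 4 \sqrt{3 y^{2} + 4}}{4 y^{2} \sqrt{3 y^{2} + 4} + 4 \sqrt{3 y^{2} + 4}}, which equals f(y).
F(-2) = - 5 \sqrt{2} + \operatorname{atan}{\left(2 \right)}; F(-3) = - \frac{5 \sqrt{62}}{4} + \operatorname{atan}{\left(3 \right)}.
Integral = F(-2) - F(-3) = - 5 \sqrt{2} - \operatorname{atan}{\left(3 \right)} + \operatorname{atan}{\left(2 \right)} + \frac{5 \sqrt{62}}{4}.

Antiderivative: F(y) = - \frac{5 \sqrt{\frac{3 y^{2}}{2} + 2}}{2} - \operatorname{atan}{\left(y \right)}; value = - 5 \sqrt{2} - \operatorname{atan}{\left(3 \right)} + \operatorname{atan}{\left(2 \right)} + \frac{5 \sqrt{62}}{4}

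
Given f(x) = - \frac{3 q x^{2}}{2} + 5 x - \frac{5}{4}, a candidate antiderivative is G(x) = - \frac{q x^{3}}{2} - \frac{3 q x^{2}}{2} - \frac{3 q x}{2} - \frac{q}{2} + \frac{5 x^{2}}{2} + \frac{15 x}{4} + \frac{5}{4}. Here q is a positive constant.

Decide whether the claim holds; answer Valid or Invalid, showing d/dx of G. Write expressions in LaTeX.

Invalid: d/dx[G] - f = - 3 q x - \frac{3 q}{2} + 5, which is not 0.

d/dx[G] = - \frac{3 q x^{2}}{2} - 3 q x - \frac{3 q}{2} + 5 x + \frac{15}{4}
d/dx[G] - f(x) = - 3 q x - \frac{3 q}{2} + 5 != 0.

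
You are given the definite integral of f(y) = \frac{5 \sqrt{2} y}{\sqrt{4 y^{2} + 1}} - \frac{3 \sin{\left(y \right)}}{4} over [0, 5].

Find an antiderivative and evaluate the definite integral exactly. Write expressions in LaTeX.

Antiderivative: F(y) = \frac{5 \sqrt{2} \sqrt{4 y^{2} + 1} + 3 \cos{\left(y \right)}}{4}; value = - \frac{5 \sqrt{2}}{4} - \frac{3}{4} + \frac{3 \cos{\left(5 \right)}}{4} + \frac{5 \sqrt{202}}{4}

The integrand splits into summands that can be handled one at a time.
F(y) = \frac{5 \sqrt{2} \sqrt{4 y^{2} + 1} + 3 \cos{\left(y \right)}}{4} is an antiderivative of f.
Check: d/dy[\frac{5 \sqrt{2} \sqrt{4 y^{2} + 1} + 3 \cos{\left(y \right)}}{4}] = \frac{20 \sqrt{2} y - 3 \sqrt{4 y^{2} + 1} \sin{\left(y \right)}}{4 \sqrt{4 y^{2} + 1}}, which equals f(y).
F(5) = \frac{3 \cos{\left(5 \right)}}{4} + \frac{5 \sqrt{202}}{4}; F(0) = \frac{3}{4} + \frac{5 \sqrt{2}}{4}.
Integral = F(5) - F(0) = - \frac{5 \sqrt{2}}{4} - \frac{3}{4} + \frac{3 \cos{\left(5 \right)}}{4} + \frac{5 \sqrt{202}}{4}.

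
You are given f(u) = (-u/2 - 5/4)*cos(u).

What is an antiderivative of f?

An antiderivative is F(u) = -u*sin(u)/2 - 5*sin(u)/4 - cos(u)/2.

For F(u) to be correct the identity F'(u) - f(u) = 0 must hold.
Check: d/du[-u*sin(u)/2 - 5*sin(u)/4 - cos(u)/2] = -u*cos(u)/2 - 5*cos(u)/4, which equals f(u).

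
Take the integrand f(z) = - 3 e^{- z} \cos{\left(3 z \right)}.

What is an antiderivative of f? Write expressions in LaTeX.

An antiderivative is F(z) = - \frac{9 e^{- z} \sin{\left(3 z \right)}}{10} + \frac{3 e^{- z} \cos{\left(3 z \right)}}{10}.

An antiderivative F(z) passes only if d/dz[F] lands on f(z) exactly.
Check: d/dz[- \frac{9 e^{- z} \sin{\left(3 z \right)}}{10} + \frac{3 e^{- z} \cos{\left(3 z \right)}}{10}] = - 3 e^{- z} \cos{\left(3 z \right)} = f(z).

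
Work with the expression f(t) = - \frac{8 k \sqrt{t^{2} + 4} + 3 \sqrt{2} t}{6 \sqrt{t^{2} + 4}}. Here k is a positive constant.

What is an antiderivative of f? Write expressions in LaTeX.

An antiderivative is F(t) = - \frac{4 k t}{3} - \sqrt{\frac{t^{2}}{2} + 2}.

For F(t) to be correct the identity F'(t) - f(t) = 0 must hold.
Check: d/dt[- \frac{4 k t}{3} - \sqrt{\frac{t^{2}}{2} + 2}] = \frac{- 8 k \sqrt{t^{2} + 4} - 3 \sqrt{2} t}{6 \sqrt{t^{2} + 4}}, which equals f(t).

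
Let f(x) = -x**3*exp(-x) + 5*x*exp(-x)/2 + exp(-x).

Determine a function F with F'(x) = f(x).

Recognize the product-rule pattern: f = u'v + uv' with u = x**3 + 3*x**2 + 7*x/2 + 5/2, v = exp(-x), so integration by parts undoes it.
Check: d/dx[(2*x**3 + 6*x**2 + 7*x + 5)*exp(-x)/2] = (-2*x**3 + 5*x + 2)*exp(-x)/2, which equals f(x).

An antiderivative is F(x) = (2*x**3 + 6*x**2 + 7*x + 5)*exp(-x)/2.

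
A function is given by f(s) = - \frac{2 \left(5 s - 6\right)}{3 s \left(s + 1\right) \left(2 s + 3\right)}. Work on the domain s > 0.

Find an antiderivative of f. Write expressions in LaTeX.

The denominator factors as 3 s \left(s + 1\right) \left(2 s + 3\right); partial fractions split f into directly integrable pieces: \frac{12}{2 s + 3} - \frac{22}{3 \left(s + 1\right)} + \frac{4}{3 s}.
Check: d/ds[\frac{4 \log{\left(s \right)}}{3} - \frac{22 \log{\left(s + 1 \right)}}{3} + 6 \log{\left(s + \frac{3}{2} \right)}] = \frac{12 - 10 s}{6 s^{3} + 15 s^{2} + 9 s}, which equals f(s).

An antiderivative is F(s) = \frac{4 \log{\left(s \right)}}{3} - \frac{22 \log{\left(s + 1 \right)}}{3} + 6 \log{\left(s + \frac{3}{2} \right)}.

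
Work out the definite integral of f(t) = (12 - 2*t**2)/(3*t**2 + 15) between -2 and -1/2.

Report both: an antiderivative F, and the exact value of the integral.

Whatever form F(t) takes, F'(t) = f(t) is non-negotiable.
F(t) = -2*t/3 + 22*sqrt(5)*atan(sqrt(5)*t/5)/15 is an antiderivative of f.
Check: d/dt[-2*t/3 + 22*sqrt(5)*atan(sqrt(5)*t/5)/15] = (12 - 2*t**2)/(3*t**2 + 15) = f(t).
F(-1/2) = -22*sqrt(5)*atan(sqrt(5)/10)/15 + 1/3; F(-2) = -22*sqrt(5)*atan(2*sqrt(5)/5)/15 + 4/3.
Integral = F(-1/2) - F(-2) = -1 - 22*sqrt(5)*atan(sqrt(5)/10)/15 + 22*sqrt(5)*atan(2*sqrt(5)/5)/15.

Antiderivative: F(t) = -2*t/3 + 22*sqrt(5)*atan(sqrt(5)*t/5)/15; value = -1 - 22*sqrt(5)*atan(sqrt(5)/10)/15 + 22*sqrt(5)*atan(2*sqrt(5)/5)/15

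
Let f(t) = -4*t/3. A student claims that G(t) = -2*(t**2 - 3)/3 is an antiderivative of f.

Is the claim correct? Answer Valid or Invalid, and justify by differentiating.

d/dt[G] = -4*t/3
This equals f(t) exactly, so the claim holds.

Valid - differentiating G returns exactly f.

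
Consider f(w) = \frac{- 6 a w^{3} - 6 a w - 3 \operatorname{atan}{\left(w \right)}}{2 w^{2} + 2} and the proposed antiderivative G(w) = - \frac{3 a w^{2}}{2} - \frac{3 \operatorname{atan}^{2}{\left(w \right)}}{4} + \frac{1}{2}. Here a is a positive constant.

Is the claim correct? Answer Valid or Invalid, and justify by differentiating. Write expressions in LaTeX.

d/dw[G] = \frac{- 6 a w^{3} - 6 a w - 3 \operatorname{atan}{\left(w \right)}}{2 w^{2} + 2}
This equals f(w) exactly, so the claim holds.

Valid. The derivative of G reproduces f.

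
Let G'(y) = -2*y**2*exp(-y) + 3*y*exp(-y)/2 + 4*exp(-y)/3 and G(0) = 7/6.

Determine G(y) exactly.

G'(y) has the shape u'v + uv' for u = 2*y**2 + 5*y/2 + 7/6 and v = exp(-y) — it is the derivative of the product u*v.
A general antiderivative is (12*y**2 + 15*y + 7)*exp(-y)/6 + C.
The condition gives C = 7/6 - (7/6) = 0.
So G(y) = (12*y**2 + 15*y + 7)*exp(-y)/6.
Check: d/dy[(12*y**2 + 15*y + 7)*exp(-y)/6] = (-12*y**2 + 9*y + 8)*exp(-y)/6, which equals G'(y).

G(y) = (12*y**2 + 15*y + 7)*exp(-y)/6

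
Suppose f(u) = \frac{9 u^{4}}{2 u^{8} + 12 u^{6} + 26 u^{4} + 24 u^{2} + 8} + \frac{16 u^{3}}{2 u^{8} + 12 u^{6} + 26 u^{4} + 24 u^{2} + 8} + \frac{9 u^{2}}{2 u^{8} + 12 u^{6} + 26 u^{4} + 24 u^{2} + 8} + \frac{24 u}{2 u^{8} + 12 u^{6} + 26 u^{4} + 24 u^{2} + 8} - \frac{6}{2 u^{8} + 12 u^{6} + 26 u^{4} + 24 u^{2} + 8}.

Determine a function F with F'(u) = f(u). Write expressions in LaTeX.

An antiderivative is F(u) = - \frac{3 u + 4}{2 \left(u^{2} + 1\right) \left(u^{2} + 2\right)}.

f has the shape v'r + vr' for v = \frac{1}{\frac{u^{4}}{3} + u^{2} + \frac{2}{3}} and r = - \frac{u}{2} - \frac{2}{3} — it is the derivative of the product v*r.
Check: d/du[- \frac{3 u + 4}{2 \left(u^{2} + 1\right) \left(u^{2} + 2\right)}] = \frac{9 u^{4} + 16 u^{3} + 9 u^{2} + 24 u - 6}{2 u^{8} + 12 u^{6} + 26 u^{4} + 24 u^{2} + 8}, which equals f(u).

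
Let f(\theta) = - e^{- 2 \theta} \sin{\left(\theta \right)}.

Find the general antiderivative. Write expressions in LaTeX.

Since d/d\theta undoes antidifferentiation here, F'(\theta) = f(\theta) is required of F(\theta).
Check: d/d\theta[\frac{\left(2 \sin{\left(\theta \right)} + \cos{\left(\theta \right)}\right) e^{- 2 \theta}}{5}] = - e^{- 2 \theta} \sin{\left(\theta \right)} = f(\theta).

F(\theta) = \frac{\left(2 \sin{\left(\theta \right)} + \cos{\left(\theta \right)}\right) e^{- 2 \theta}}{5} + C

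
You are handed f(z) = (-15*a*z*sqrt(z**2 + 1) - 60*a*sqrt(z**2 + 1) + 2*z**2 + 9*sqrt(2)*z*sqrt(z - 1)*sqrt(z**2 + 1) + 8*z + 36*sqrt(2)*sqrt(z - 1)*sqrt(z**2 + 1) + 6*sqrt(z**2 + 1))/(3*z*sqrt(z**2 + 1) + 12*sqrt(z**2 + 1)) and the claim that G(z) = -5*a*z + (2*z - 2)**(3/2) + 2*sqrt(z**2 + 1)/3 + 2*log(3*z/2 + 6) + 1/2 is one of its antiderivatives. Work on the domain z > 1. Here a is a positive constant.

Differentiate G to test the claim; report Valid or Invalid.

Valid: G'(z) = f(z).

d/dz[G] = (-15*a*z*sqrt(z**2 + 1) - 60*a*sqrt(z**2 + 1) + 2*z**2 + 9*sqrt(2)*z*sqrt(z - 1)*sqrt(z**2 + 1) + 8*z + 36*sqrt(2)*sqrt(z - 1)*sqrt(z**2 + 1) + 6*sqrt(z**2 + 1))/(3*z*sqrt(z**2 + 1) + 12*sqrt(z**2 + 1))
This equals f(z) exactly, so the claim holds.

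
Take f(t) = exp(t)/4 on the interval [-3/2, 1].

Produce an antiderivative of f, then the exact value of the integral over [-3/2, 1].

Whatever form F(t) takes, F'(t) = f(t) is non-negotiable.
F(t) = exp(t)/4 is an antiderivative of f.
Check: d/dt[exp(t)/4] = exp(t)/4 = f(t).
F(1) = exp(1)/4; F(-3/2) = exp(-3/2)/4.
Integral = F(1) - F(-3/2) = -exp(-3/2)/4 + exp(1)/4.

Antiderivative: F(t) = exp(t)/4; value = -exp(-3/2)/4 + exp(1)/4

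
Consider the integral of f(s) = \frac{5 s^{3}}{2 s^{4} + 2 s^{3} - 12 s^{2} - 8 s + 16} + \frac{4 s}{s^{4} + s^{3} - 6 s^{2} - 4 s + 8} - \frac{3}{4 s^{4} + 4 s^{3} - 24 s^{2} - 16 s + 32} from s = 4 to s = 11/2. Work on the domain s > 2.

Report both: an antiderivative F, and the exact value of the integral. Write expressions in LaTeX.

Factor the denominator (4 \left(s - 2\right) \left(s - 1\right) \left(s + 2\right)^{2}) and decompose: f = \frac{827}{576 \left(s + 2\right)} - \frac{115}{48 \left(s + 2\right)^{2}} - \frac{23}{36 \left(s - 1\right)} + \frac{109}{64 \left(s - 2\right)}; each piece integrates to a log, atan, or power term.
F(s) = \frac{109 \log{\left(s - 2 \right)}}{64} - \frac{23 \log{\left(s - 1 \right)}}{36} + \frac{827 \log{\left(s + 2 \right)}}{576} + \frac{115}{48 s + 96} is an antiderivative of f.
Check: d/ds[\frac{109 \log{\left(s - 2 \right)}}{64} - \frac{23 \log{\left(s - 1 \right)}}{36} + \frac{827 \log{\left(s + 2 \right)}}{576} + \frac{115}{48 s + 96}] = \frac{10 s^{3} + 16 s - 3}{4 s^{4} + 4 s^{3} - 24 s^{2} - 16 s + 32}, which equals f(s).
F(11/2) = - \frac{23 \log{\left(\frac{9}{2} \right)}}{36} + \frac{23}{72} + \frac{109 \log{\left(\frac{7}{2} \right)}}{64} + \frac{827 \log{\left(\frac{15}{2} \right)}}{576}; F(4) = - \frac{23 \log{\left(3 \right)}}{36} + \frac{115}{288} + \frac{109 \log{\left(2 \right)}}{64} + \frac{827 \log{\left(6 \right)}}{576}.
Integral = F(11/2) - F(4) = - \frac{827 \log{\left(6 \right)}}{576} - \frac{109 \log{\left(2 \right)}}{64} - \frac{23 \log{\left(\frac{9}{2} \right)}}{36} - \frac{23}{288} + \frac{23 \log{\left(3 \right)}}{36} + \frac{109 \log{\left(\frac{7}{2} \right)}}{64} + \frac{827 \log{\left(\frac{15}{2} \right)}}{576}.

Antiderivative: F(s) = \frac{109 \log{\left(s - 2 \right)}}{64} - \frac{23 \log{\left(s - 1 \right)}}{36} + \frac{827 \log{\left(s + 2 \right)}}{576} + \frac{115}{48 s + 96}; value = - \frac{827 \log{\left(6 \right)}}{576} - \frac{109 \log{\left(2 \right)}}{64} - \frac{23 \log{\left(\frac{9}{2} \right)}}{36} - \frac{23}{288} + \frac{23 \log{\left(3 \right)}}{36} + \frac{109 \log{\left(\frac{7}{2} \right)}}{64} + \frac{827 \log{\left(\frac{15}{2} \right)}}{576}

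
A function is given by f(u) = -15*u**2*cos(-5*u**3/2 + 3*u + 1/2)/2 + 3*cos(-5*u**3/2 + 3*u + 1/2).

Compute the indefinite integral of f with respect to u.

f matches the chain-rule pattern g'(h)*h' with inner function h(u) = -5*u**3/2 + 3*u + 1/2; substituting w = h(u) collapses the integral.
Check: d/du[sin(-5*u**3/2 + 3*u + 1/2)] = -15*u**2*cos(-5*u**3/2 + 3*u + 1/2)/2 + 3*cos(-5*u**3/2 + 3*u + 1/2) = f(u).

F(u) = sin(-5*u**3/2 + 3*u + 1/2) + C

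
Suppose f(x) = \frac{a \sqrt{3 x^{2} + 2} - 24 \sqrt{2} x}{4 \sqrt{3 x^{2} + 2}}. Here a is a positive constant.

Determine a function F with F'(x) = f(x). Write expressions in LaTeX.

An antiderivative is F(x) = \frac{a x - 8 \sqrt{2} \sqrt{3 x^{2} + 2}}{4}.

Whatever form F(x) takes, F'(x) = f(x) is non-negotiable.
Check: d/dx[\frac{a x - 8 \sqrt{2} \sqrt{3 x^{2} + 2}}{4}] = \frac{a \sqrt{3 x^{2} + 2} - 24 \sqrt{2} x}{4 \sqrt{3 x^{2} + 2}} = f(x).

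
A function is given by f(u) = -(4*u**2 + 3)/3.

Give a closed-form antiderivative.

Since d/du undoes antidifferentiation here, F'(u) = f(u) is required of F(u).
Check: d/du[-4*u**3/9 - u] = -4*u**2/3 - 1, which equals f(u).

An antiderivative is F(u) = -4*u**3/9 - u.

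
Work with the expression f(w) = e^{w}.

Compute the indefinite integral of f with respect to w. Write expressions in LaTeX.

Since d/dw undoes antidifferentiation here, F'(w) = f(w) is required of F(w).
Check: d/dw[e^{w}] = e^{w} = f(w).

F(w) = e^{w} + C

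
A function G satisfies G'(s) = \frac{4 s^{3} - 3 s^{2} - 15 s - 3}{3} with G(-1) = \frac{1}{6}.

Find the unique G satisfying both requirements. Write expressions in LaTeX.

G(s) = \frac{s^{4}}{3} - \frac{s^{3}}{3} - \frac{5 s^{2}}{2} - s + 1

Differentiate the proposed G(s) back; it has to land on the given G'(s).
A general antiderivative is \frac{s^{4}}{3} - \frac{s^{3}}{3} - \frac{5 s^{2}}{2} - s + C.
The condition gives C = \frac{1}{6} - (- \frac{5}{6}) = 1.
So G(s) = \frac{s^{4}}{3} - \frac{s^{3}}{3} - \frac{5 s^{2}}{2} - s + 1.
Check: d/ds[\frac{s^{4}}{3} - \frac{s^{3}}{3} - \frac{5 s^{2}}{2} - s + 1] = \frac{4 s^{3}}{3} - s^{2} - 5 s - 1, which equals G'(s).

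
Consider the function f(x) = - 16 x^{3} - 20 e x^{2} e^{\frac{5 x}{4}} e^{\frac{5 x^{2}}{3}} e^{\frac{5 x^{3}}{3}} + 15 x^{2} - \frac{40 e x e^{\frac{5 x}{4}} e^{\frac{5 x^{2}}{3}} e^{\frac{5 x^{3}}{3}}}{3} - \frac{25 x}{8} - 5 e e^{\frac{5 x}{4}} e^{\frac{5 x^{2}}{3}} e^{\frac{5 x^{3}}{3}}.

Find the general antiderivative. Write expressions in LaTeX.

Integrate term by term and add the pieces.
Check: d/dx[\frac{- x^{2} \left(8 x - 5\right)^{2} - 64 e^{\frac{5 x^{3}}{3} + \frac{5 x^{2}}{3} + \frac{5 x}{4} + 1}}{16}] = - 16 x^{3} - 20 e x^{2} e^{\frac{5 x}{4}} e^{\frac{5 x^{2}}{3}} e^{\frac{5 x^{3}}{3}} + 15 x^{2} - \frac{40 e x e^{\frac{5 x}{4}} e^{\frac{5 x^{2}}{3}} e^{\frac{5 x^{3}}{3}}}{3} - \frac{25 x}{8} - 5 e e^{\frac{5 x}{4}} e^{\frac{5 x^{2}}{3}} e^{\frac{5 x^{3}}{3}} = f(x).

F(x) = \frac{- x^{2} \left(8 x - 5\right)^{2} - 64 e^{\frac{5 x^{3}}{3} + \frac{5 x^{2}}{3} + \frac{5 x}{4} + 1}}{16} + C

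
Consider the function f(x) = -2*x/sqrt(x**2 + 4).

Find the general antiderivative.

The substitution u = x**2 + 4 works: f is exactly (dF/du)*(du/dx) for that inner function.
Check: d/dx[-2*sqrt(x**2 + 4)] = -2*x/sqrt(x**2 + 4) = f(x).

F(x) = -2*sqrt(x**2 + 4) + C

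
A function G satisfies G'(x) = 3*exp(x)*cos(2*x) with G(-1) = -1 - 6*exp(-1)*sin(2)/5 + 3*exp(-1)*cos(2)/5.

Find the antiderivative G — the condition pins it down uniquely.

G(x) = 6*exp(x)*sin(2*x)/5 + 3*exp(x)*cos(2*x)/5 - 1

Whatever form G(x) takes, its d/dx must return the stated G'(x).
A general antiderivative is 6*exp(x)*sin(2*x)/5 + 3*exp(x)*cos(2*x)/5 + C.
The condition gives C = -1 - 6*exp(-1)*sin(2)/5 + 3*exp(-1)*cos(2)/5 - (-6*exp(-1)*sin(2)/5 + 3*exp(-1)*cos(2)/5) = -1.
So G(x) = 6*exp(x)*sin(2*x)/5 + 3*exp(x)*cos(2*x)/5 - 1.
Check: d/dx[6*exp(x)*sin(2*x)/5 + 3*exp(x)*cos(2*x)/5 - 1] = 3*exp(x)*cos(2*x) = G'(x).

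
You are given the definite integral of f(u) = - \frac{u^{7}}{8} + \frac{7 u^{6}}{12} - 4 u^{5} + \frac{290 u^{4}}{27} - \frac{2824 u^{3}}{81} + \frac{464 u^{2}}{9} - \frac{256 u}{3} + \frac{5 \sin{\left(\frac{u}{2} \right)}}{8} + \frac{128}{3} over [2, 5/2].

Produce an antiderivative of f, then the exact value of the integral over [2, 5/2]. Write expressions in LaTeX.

Integrate term by term and add the pieces.
F(u) = - 4 \left(- \frac{u^{2}}{4} + \frac{u}{3} - 2\right)^{4} - \frac{5 \cos{\left(\frac{u}{2} \right)}}{4} is an antiderivative of f.
Check: d/du[- 4 \left(- \frac{u^{2}}{4} + \frac{u}{3} - 2\right)^{4} - \frac{5 \cos{\left(\frac{u}{2} \right)}}{4}] = - \frac{u^{7}}{8} + \frac{7 u^{6}}{12} - 4 u^{5} + \frac{290 u^{4}}{27} - \frac{2824 u^{3}}{81} + \frac{464 u^{2}}{9} - \frac{256 u}{3} + \frac{5 \sin{\left(\frac{u}{2} \right)}}{8} + \frac{128}{3} = f(u).
F(5/2) = - \frac{294499921}{1327104} - \frac{5 \cos{\left(\frac{5}{4} \right)}}{4}; F(2) = - \frac{9604}{81} - \frac{5 \cos{\left(1 \right)}}{4}.
Integral = F(5/2) - F(2) = - \frac{1693185}{16384} - \frac{5 \cos{\left(\frac{5}{4} \right)}}{4} + \frac{5 \cos{\left(1 \right)}}{4}.

Antiderivative: F(u) = - 4 \left(- \frac{u^{2}}{4} + \frac{u}{3} - 2\right)^{4} - \frac{5 \cos{\left(\frac{u}{2} \right)}}{4}; value = - \frac{1693185}{16384} - \frac{5 \cos{\left(\frac{5}{4} \right)}}{4} + \frac{5 \cos{\left(1 \right)}}{4}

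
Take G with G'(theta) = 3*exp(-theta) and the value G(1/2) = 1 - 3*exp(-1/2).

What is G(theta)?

Any candidate G(theta) must reproduce the stated G'(theta) exactly.
A general antiderivative is -3*exp(-theta) + C.
The condition gives C = 1 - 3*exp(-1/2) - (-3*exp(-1/2)) = 1.
So G(theta) = 1 - 3*exp(-theta).
Check: d/dtheta[1 - 3*exp(-theta)] = 3*exp(-theta) = G'(theta).

G(theta) = 1 - 3*exp(-theta)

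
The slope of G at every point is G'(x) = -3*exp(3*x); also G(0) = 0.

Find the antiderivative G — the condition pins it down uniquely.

G(x) = 1 - exp(3*x)

A candidate passes only if d/dx[G] lands on the given G'(x) exactly.
A general antiderivative is -exp(3*x) + C.
The condition gives C = 0 - (-1) = 1.
So G(x) = 1 - exp(3*x).
Check: d/dx[1 - exp(3*x)] = -3*exp(3*x) = G'(x).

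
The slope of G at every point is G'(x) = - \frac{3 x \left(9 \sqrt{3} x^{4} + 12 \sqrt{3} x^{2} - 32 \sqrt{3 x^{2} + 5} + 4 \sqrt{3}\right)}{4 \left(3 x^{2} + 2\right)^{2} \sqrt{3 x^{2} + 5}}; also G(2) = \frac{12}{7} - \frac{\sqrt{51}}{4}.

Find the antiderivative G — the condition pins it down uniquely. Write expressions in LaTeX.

G(x) = \frac{24 x^{2} - \sqrt{3} \left(3 x^{2} + 2\right) \sqrt{3 x^{2} + 5}}{4 \left(3 x^{2} + 2\right)}

The proposed G(x) is checked by its d/dx: the result must match the given G'(x).
A general antiderivative is - \frac{3 \sqrt{x^{2} + \frac{5}{3}}}{4} - \frac{4}{3 x^{2} + 2} + C.
The condition gives C = \frac{12}{7} - \frac{\sqrt{51}}{4} - (- \frac{\sqrt{51}}{4} - \frac{2}{7}) = 2.
So G(x) = \frac{24 x^{2} - \sqrt{3} \left(3 x^{2} + 2\right) \sqrt{3 x^{2} + 5}}{4 \left(3 x^{2} + 2\right)}.
Check: d/dx[\frac{24 x^{2} - \sqrt{3} \left(3 x^{2} + 2\right) \sqrt{3 x^{2} + 5}}{4 \left(3 x^{2} + 2\right)}] = \frac{- 27 \sqrt{3} x^{5} - 36 \sqrt{3} x^{3} + 96 x \sqrt{3 x^{2} + 5} - 12 \sqrt{3} x}{36 x^{4} \sqrt{3 x^{2} + 5} + 48 x^{2} \sqrt{3 x^{2} + 5} + 16 \sqrt{3 x^{2} + 5}}, which equals G'(x).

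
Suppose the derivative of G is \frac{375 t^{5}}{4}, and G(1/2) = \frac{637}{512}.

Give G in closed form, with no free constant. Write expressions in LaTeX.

G(t) = \frac{125 t^{6} + 8}{8}

For G(t) to be correct, d/dt[G] must agree with the stated G'(t) identically.
A general antiderivative is \frac{125 t^{6}}{8} + C.
The condition gives C = \frac{637}{512} - (\frac{125}{512}) = 1.
So G(t) = \frac{125 t^{6} + 8}{8}.
Check: d/dt[\frac{125 t^{6} + 8}{8}] = \frac{375 t^{5}}{4} = G'(t).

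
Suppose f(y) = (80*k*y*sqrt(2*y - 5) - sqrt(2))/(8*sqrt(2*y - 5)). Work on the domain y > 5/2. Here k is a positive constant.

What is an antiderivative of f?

Any candidate F(y) must reproduce f(y) exactly when differentiated.
Check: d/dy[(40*k*y**2 - sqrt(2)*sqrt(2*y - 5))/8] = (80*k*y*sqrt(2*y - 5) - sqrt(2))/(8*sqrt(2*y - 5)) = f(y).

An antiderivative is F(y) = (40*k*y**2 - sqrt(2)*sqrt(2*y - 5))/8.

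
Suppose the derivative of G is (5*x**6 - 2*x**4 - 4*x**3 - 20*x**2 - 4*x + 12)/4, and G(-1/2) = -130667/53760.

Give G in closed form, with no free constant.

Since d/dx undoes antidifferentiation here, G(x) must give back the stated G'(x).
A general antiderivative is 5*x**7/28 - x**5/10 - x**4/4 - 5*x**3/3 - x**2/2 + 3*x + C.
The condition gives C = -130667/53760 - (-76907/53760) = -1.
So G(x) = 5*x**7/28 - x**5/10 - x**4/4 - 5*x**3/3 - x**2/2 + 3*x - 1.
Check: d/dx[5*x**7/28 - x**5/10 - x**4/4 - 5*x**3/3 - x**2/2 + 3*x - 1] = 5*x**6/4 - x**4/2 - x**3 - 5*x**2 - x + 3, which equals G'(x).

G(x) = 5*x**7/28 - x**5/10 - x**4/4 - 5*x**3/3 - x**2/2 + 3*x - 1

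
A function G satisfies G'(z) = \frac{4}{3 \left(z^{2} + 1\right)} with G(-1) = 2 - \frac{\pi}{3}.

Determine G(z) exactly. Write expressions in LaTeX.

Any candidate G(z) must reproduce the stated G'(z) exactly.
A general antiderivative is \frac{4 \operatorname{atan}{\left(z \right)}}{3} + C.
The condition gives C = 2 - \frac{\pi}{3} - (- \frac{\pi}{3}) = 2.
So G(z) = \frac{4 \operatorname{atan}{\left(z \right)}}{3} + 2.
Check: d/dz[\frac{4 \operatorname{atan}{\left(z \right)}}{3} + 2] = \frac{4}{3 z^{2} + 3}, which equals G'(z).

G(z) = \frac{4 \operatorname{atan}{\left(z \right)}}{3} + 2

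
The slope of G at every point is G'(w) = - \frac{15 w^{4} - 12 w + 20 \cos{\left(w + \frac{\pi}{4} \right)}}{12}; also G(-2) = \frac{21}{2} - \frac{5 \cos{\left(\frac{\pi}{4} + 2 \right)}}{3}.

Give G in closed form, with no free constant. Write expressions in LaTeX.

G(w) = - \frac{w^{5}}{4} + \frac{w^{2}}{2} - \frac{5 \sin{\left(w + \frac{\pi}{4} \right)}}{3} + \frac{1}{2}

Since d/dw undoes antidifferentiation here, G(w) must give back the stated G'(w).
A general antiderivative is - \frac{w^{5}}{4} + \frac{w^{2}}{2} - \frac{5 \sin{\left(w + \frac{\pi}{4} \right)}}{3} + C.
The condition gives C = \frac{21}{2} - \frac{5 \cos{\left(\frac{\pi}{4} + 2 \right)}}{3} - (10 - \frac{5 \cos{\left(\frac{\pi}{4} + 2 \right)}}{3}) = \frac{1}{2}.
So G(w) = - \frac{w^{5}}{4} + \frac{w^{2}}{2} - \frac{5 \sin{\left(w + \frac{\pi}{4} \right)}}{3} + \frac{1}{2}.
Check: d/dw[- \frac{w^{5}}{4} + \frac{w^{2}}{2} - \frac{5 \sin{\left(w + \frac{\pi}{4} \right)}}{3} + \frac{1}{2}] = - \frac{5 w^{4}}{4} + w - \frac{5 \cos{\left(w + \frac{\pi}{4} \right)}}{3}, which equals G'(w).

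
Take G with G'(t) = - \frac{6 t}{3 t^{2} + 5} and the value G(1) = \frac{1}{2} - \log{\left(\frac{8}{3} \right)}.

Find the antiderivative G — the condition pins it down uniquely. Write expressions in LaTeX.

G'(t) matches the chain-rule pattern g'(h)*h' with inner function h(t) = t^{2} + \frac{5}{3}; substituting u = h(t) collapses the integral.
A general antiderivative is - \log{\left(t^{2} + \frac{5}{3} \right)} + C.
The condition gives C = \frac{1}{2} - \log{\left(\frac{8}{3} \right)} - (- \log{\left(\frac{8}{3} \right)}) = \frac{1}{2}.
So G(t) = \frac{1}{2} - \log{\left(t^{2} + \frac{5}{3} \right)}.
Check: d/dt[\frac{1}{2} - \log{\left(t^{2} + \frac{5}{3} \right)}] = - \frac{6 t}{3 t^{2} + 5} = G'(t).

G(t) = \frac{1}{2} - \log{\left(t^{2} + \frac{5}{3} \right)}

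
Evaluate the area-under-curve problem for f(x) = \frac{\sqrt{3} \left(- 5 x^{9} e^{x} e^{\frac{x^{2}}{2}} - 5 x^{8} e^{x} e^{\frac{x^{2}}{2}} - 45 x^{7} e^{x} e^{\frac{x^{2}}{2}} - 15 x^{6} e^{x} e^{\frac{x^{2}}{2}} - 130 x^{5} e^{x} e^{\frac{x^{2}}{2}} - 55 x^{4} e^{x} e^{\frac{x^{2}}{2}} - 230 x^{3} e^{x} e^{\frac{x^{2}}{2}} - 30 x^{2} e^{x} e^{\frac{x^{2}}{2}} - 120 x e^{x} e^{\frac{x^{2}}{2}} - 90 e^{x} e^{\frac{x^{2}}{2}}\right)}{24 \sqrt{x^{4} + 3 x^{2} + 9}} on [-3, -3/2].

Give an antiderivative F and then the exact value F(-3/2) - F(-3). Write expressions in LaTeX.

Antiderivative: F(x) = \frac{\sqrt{3} \left(- 5 x^{4} \sqrt{x^{4} + 3 x^{2} + 9} e^{x} e^{\frac{x^{2}}{2}} - 10 \sqrt{x^{4} + 3 x^{2} + 9} e^{x} e^{\frac{x^{2}}{2}}\right)}{24}; value = - \frac{565 \sqrt{111}}{512 e^{\frac{3}{8}}} + \frac{415 \sqrt{39} e^{\frac{3}{2}}}{8}

For F(x) to be correct the identity F'(x) - f(x) = 0 must hold.
F(x) = \frac{\sqrt{3} \left(- 5 x^{4} \sqrt{x^{4} + 3 x^{2} + 9} e^{x} e^{\frac{x^{2}}{2}} - 10 \sqrt{x^{4} + 3 x^{2} + 9} e^{x} e^{\frac{x^{2}}{2}}\right)}{24} is an antiderivative of f.
Check: d/dx[\frac{\sqrt{3} \left(- 5 x^{4} \sqrt{x^{4} + 3 x^{2} + 9} e^{x} e^{\frac{x^{2}}{2}} - 10 \sqrt{x^{4} + 3 x^{2} + 9} e^{x} e^{\frac{x^{2}}{2}}\right)}{24}] = \frac{- 5 \sqrt{3} x^{9} e^{x} e^{\frac{x^{2}}{2}} - 5 \sqrt{3} x^{8} e^{x} e^{\frac{x^{2}}{2}} - 45 \sqrt{3} x^{7} e^{x} e^{\frac{x^{2}}{2}} - 15 \sqrt{3} x^{6} e^{x} e^{\frac{x^{2}}{2}} - 130 \sqrt{3} x^{5} e^{x} e^{\frac{x^{2}}{2}} - 55 \sqrt{3} x^{4} e^{x} e^{\frac{x^{2}}{2}} - 230 \sqrt{3} x^{3} e^{x} e^{\frac{x^{2}}{2}} - 30 \sqrt{3} x^{2} e^{x} e^{\frac{x^{2}}{2}} - 120 \sqrt{3} x e^{x} e^{\frac{x^{2}}{2}} - 90 \sqrt{3} e^{x} e^{\frac{x^{2}}{2}}}{24 \sqrt{x^{4} + 3 x^{2} + 9}}, which equals f(x).
F(-3/2) = - \frac{565 \sqrt{111}}{512 e^{\frac{3}{8}}}; F(-3) = - \frac{415 \sqrt{39} e^{\frac{3}{2}}}{8}.
Integral = F(-3/2) - F(-3) = - \frac{565 \sqrt{111}}{512 e^{\frac{3}{8}}} + \frac{415 \sqrt{39} e^{\frac{3}{2}}}{8}.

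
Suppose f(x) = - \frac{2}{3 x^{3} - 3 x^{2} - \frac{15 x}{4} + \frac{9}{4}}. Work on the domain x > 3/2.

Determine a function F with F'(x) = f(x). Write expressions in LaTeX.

An antiderivative is F(x) = - \frac{4 \log{\left(x - \frac{3}{2} \right)}}{15} + \frac{4 \log{\left(x - \frac{1}{2} \right)}}{9} - \frac{8 \log{\left(x + 1 \right)}}{45}.

Factor the denominator (3 \left(x + 1\right) \left(2 x - 3\right) \left(2 x - 1\right)) and decompose: f = \frac{8}{9 \left(2 x - 1\right)} - \frac{8}{15 \left(2 x - 3\right)} - \frac{8}{45 \left(x + 1\right)}; each piece integrates to a log, atan, or power term.
Check: d/dx[- \frac{4 \log{\left(x - \frac{3}{2} \right)}}{15} + \frac{4 \log{\left(x - \frac{1}{2} \right)}}{9} - \frac{8 \log{\left(x + 1 \right)}}{45}] = - \frac{8}{12 x^{3} - 12 x^{2} - 15 x + 9}, which equals f(x).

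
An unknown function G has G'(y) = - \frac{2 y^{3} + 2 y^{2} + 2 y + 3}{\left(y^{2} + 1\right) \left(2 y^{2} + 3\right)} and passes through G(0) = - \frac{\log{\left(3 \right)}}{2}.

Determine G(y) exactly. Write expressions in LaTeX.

A first test for any G(y): its y-derivative must equal the given G'(y).
A general antiderivative is - \frac{\log{\left(2 y^{2} + 3 \right)}}{2} - \operatorname{atan}{\left(y \right)} + C.
The condition gives C = - \frac{\log{\left(3 \right)}}{2} - (- \frac{\log{\left(3 \right)}}{2}) = 0.
So G(y) = \frac{- \log{\left(2 y^{2} + 3 \right)} - 2 \operatorname{atan}{\left(y \right)}}{2}.
Check: d/dy[\frac{- \log{\left(2 y^{2} + 3 \right)} - 2 \operatorname{atan}{\left(y \right)}}{2}] = \frac{- 2 y^{3} - 2 y^{2} - 2 y - 3}{2 y^{4} + 5 y^{2} + 3}, which equals G'(y).

G(y) = \frac{- \log{\left(2 y^{2} + 3 \right)} - 2 \operatorname{atan}{\left(y \right)}}{2}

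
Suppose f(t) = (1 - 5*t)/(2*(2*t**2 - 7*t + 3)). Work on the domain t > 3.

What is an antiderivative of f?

An antiderivative is F(t) = (-28*log(t - 3) + 3*log(t - 1/2))/20.

The denominator factors as 2*(t - 3)*(2*t - 1); partial fractions split f into directly integrable pieces: 3/(10*(2*t - 1)) - 7/(5*(t - 3)).
Check: d/dt[(-28*log(t - 3) + 3*log(t - 1/2))/20] = (1 - 5*t)/(4*t**2 - 14*t + 6), which equals f(t).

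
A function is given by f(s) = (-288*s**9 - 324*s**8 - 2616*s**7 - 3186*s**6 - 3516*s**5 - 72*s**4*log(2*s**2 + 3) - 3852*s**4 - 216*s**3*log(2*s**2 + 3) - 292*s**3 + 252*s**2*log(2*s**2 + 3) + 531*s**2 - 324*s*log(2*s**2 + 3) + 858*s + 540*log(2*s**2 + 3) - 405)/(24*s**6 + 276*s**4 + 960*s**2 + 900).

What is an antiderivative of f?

Check any antiderivative F(s) by computing F'(s) and comparing it with f(s).
Check: d/ds[-(2*s + 3)*(36*s**5 + 6*s**3 - 9*s**2 + 20*s - 36*log(2*s**2 + 3) - 3)/(24*(s**2 + 5))] = (-288*s**9 - 324*s**8 - 2616*s**7 - 3186*s**6 - 3516*s**5 - 72*s**4*log(2*s**2 + 3) - 3852*s**4 - 216*s**3*log(2*s**2 + 3) - 292*s**3 + 252*s**2*log(2*s**2 + 3) + 531*s**2 - 324*s*log(2*s**2 + 3) + 858*s + 540*log(2*s**2 + 3) - 405)/(24*s**6 + 276*s**4 + 960*s**2 + 900) = f(s).

An antiderivative is F(s) = -(2*s + 3)*(36*s**5 + 6*s**3 - 9*s**2 + 20*s - 36*log(2*s**2 + 3) - 3)/(24*(s**2 + 5)).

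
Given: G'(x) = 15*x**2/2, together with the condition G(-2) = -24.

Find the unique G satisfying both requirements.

Whatever form G(x) takes, its d/dx must return the stated G'(x).
A general antiderivative is 5*x**3/2 - 3 + C.
The condition gives C = -24 - (-23) = -1.
So G(x) = (5*x**3 - 8)/2.
Check: d/dx[(5*x**3 - 8)/2] = 15*x**2/2 = G'(x).

G(x) = (5*x**3 - 8)/2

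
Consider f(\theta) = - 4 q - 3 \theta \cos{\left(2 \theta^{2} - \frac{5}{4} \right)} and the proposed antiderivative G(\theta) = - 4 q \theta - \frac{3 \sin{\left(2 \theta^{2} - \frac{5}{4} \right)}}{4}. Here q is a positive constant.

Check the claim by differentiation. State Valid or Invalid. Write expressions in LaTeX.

Valid. The derivative of G reproduces f.

d/d\theta[G] = - 4 q - 3 \theta \cos{\left(2 \theta^{2} - \frac{5}{4} \right)}
This equals f(\theta) exactly, so the claim holds.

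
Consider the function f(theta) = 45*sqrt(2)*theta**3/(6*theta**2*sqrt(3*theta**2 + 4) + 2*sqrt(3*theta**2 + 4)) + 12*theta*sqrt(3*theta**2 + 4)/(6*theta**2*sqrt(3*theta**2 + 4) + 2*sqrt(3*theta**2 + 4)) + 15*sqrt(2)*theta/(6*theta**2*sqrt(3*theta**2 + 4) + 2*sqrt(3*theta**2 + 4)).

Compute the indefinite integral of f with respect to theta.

F(theta) = (5*sqrt(2)*sqrt(3*theta**2 + 4) + 2*log(2*theta**2 + 2/3))/2 + C

Integrate term by term and add the pieces.
Check: d/dtheta[(5*sqrt(2)*sqrt(3*theta**2 + 4) + 2*log(2*theta**2 + 2/3))/2] = (45*sqrt(2)*theta**3 + 12*theta*sqrt(3*theta**2 + 4) + 15*sqrt(2)*theta)/(6*theta**2*sqrt(3*theta**2 + 4) + 2*sqrt(3*theta**2 + 4)), which equals f(theta).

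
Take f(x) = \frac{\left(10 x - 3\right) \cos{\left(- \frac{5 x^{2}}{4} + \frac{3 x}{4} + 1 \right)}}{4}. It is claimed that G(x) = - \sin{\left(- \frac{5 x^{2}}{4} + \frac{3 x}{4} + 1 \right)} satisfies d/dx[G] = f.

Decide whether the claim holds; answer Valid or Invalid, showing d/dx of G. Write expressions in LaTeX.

d/dx[G] = \frac{5 x \cos{\left(- \frac{5 x^{2}}{4} + \frac{3 x}{4} + 1 \right)}}{2} - \frac{3 \cos{\left(- \frac{5 x^{2}}{4} + \frac{3 x}{4} + 1 \right)}}{4}
This equals f(x) exactly, so the claim holds.

Valid - the claim checks out under differentiation.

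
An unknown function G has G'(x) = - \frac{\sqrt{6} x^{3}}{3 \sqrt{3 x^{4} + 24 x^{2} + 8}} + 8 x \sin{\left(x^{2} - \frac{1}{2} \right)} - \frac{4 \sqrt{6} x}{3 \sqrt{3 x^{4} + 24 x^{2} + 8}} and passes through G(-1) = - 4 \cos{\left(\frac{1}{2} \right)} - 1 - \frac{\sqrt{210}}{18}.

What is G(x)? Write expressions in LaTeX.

The integrand splits into summands that can be handled one at a time.
A general antiderivative is - \frac{\sqrt{\frac{x^{4}}{2} + 4 x^{2} + \frac{4}{3}}}{3} - 4 \cos{\left(x^{2} - \frac{1}{2} \right)} + C.
The condition gives C = - 4 \cos{\left(\frac{1}{2} \right)} - 1 - \frac{\sqrt{210}}{18} - (- 4 \cos{\left(\frac{1}{2} \right)} - \frac{\sqrt{210}}{18}) = -1.
So G(x) = - \frac{\sqrt{\frac{x^{4}}{2} + 4 x^{2} + \frac{4}{3}}}{3} - 4 \cos{\left(x^{2} - \frac{1}{2} \right)} - 1.
Check: d/dx[- \frac{\sqrt{\frac{x^{4}}{2} + 4 x^{2} + \frac{4}{3}}}{3} - 4 \cos{\left(x^{2} - \frac{1}{2} \right)} - 1] = \frac{- \sqrt{6} x^{3} + 24 x \sqrt{3 x^{4} + 24 x^{2} + 8} \sin{\left(x^{2} - \frac{1}{2} \right)} - 4 \sqrt{6} x}{3 \sqrt{3 x^{4} + 24 x^{2} + 8}}, which equals G'(x).

G(x) = - \frac{\sqrt{\frac{x^{4}}{2} + 4 x^{2} + \frac{4}{3}}}{3} - 4 \cos{\left(x^{2} - \frac{1}{2} \right)} - 1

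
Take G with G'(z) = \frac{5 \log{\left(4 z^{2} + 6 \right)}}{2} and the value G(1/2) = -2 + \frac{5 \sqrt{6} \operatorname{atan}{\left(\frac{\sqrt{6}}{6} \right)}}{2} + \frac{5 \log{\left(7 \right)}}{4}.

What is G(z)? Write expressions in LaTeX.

G(z) = \frac{5 z \log{\left(2 z^{2} + 3 \right)}}{2} - 5 z + \frac{5 z \log{\left(2 \right)}}{2} + \frac{5 \sqrt{6} \operatorname{atan}{\left(\frac{\sqrt{6} z}{3} \right)}}{2} + \frac{1}{2}

Differentiate the proposed G(z) back; it has to land on the given G'(z).
A general antiderivative is \frac{5 z \log{\left(4 z^{2} + 6 \right)}}{2} - 5 z + \frac{5 \sqrt{6} \operatorname{atan}{\left(\frac{\sqrt{6} z}{3} \right)}}{2} + C.
The condition gives C = -2 + \frac{5 \sqrt{6} \operatorname{atan}{\left(\frac{\sqrt{6}}{6} \right)}}{2} + \frac{5 \log{\left(7 \right)}}{4} - (- \frac{5}{2} + \frac{5 \sqrt{6} \operatorname{atan}{\left(\frac{\sqrt{6}}{6} \right)}}{2} + \frac{5 \log{\left(7 \right)}}{4}) = \frac{1}{2}.
So G(z) = \frac{5 z \log{\left(2 z^{2} + 3 \right)}}{2} - 5 z + \frac{5 z \log{\left(2 \right)}}{2} + \frac{5 \sqrt{6} \operatorname{atan}{\left(\frac{\sqrt{6} z}{3} \right)}}{2} + \frac{1}{2}.
Check: d/dz[\frac{5 z \log{\left(2 z^{2} + 3 \right)}}{2} - 5 z + \frac{5 z \log{\left(2 \right)}}{2} + \frac{5 \sqrt{6} \operatorname{atan}{\left(\frac{\sqrt{6} z}{3} \right)}}{2} + \frac{1}{2}] = \frac{5 \log{\left(2 z^{2} + 3 \right)}}{2} + \frac{5 \log{\left(2 \right)}}{2}, which equals G'(z).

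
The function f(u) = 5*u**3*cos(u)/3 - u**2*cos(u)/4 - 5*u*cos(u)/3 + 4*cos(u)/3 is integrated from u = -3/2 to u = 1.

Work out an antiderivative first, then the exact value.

Integrate term by term and add the pieces.
F(u) = 5*u**3*sin(u)/3 - u**2*sin(u)/4 + 5*u**2*cos(u) - 35*u*sin(u)/3 - u*cos(u)/2 + 11*sin(u)/6 - 35*cos(u)/3 is an antiderivative of f.
Check: d/du[5*u**3*sin(u)/3 - u**2*sin(u)/4 + 5*u**2*cos(u) - 35*u*sin(u)/3 - u*cos(u)/2 + 11*sin(u)/6 - 35*cos(u)/3] = 5*u**3*cos(u)/3 - u**2*cos(u)/4 - 5*u*cos(u)/3 + 4*cos(u)/3 = f(u).
F(1) = -101*sin(1)/12 - 43*cos(1)/6; F(-3/2) = -631*sin(3/2)/48 + cos(3/2)/3.
Integral = F(1) - F(-3/2) = -101*sin(1)/12 - 43*cos(1)/6 - cos(3/2)/3 + 631*sin(3/2)/48.

Antiderivative: F(u) = 5*u**3*sin(u)/3 - u**2*sin(u)/4 + 5*u**2*cos(u) - 35*u*sin(u)/3 - u*cos(u)/2 + 11*sin(u)/6 - 35*cos(u)/3; value = -101*sin(1)/12 - 43*cos(1)/6 - cos(3/2)/3 + 631*sin(3/2)/48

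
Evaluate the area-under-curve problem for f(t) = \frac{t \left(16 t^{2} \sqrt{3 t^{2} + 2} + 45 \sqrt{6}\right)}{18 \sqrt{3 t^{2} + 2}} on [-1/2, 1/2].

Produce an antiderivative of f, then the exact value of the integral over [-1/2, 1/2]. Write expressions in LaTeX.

Recover f(t) by differentiating a candidate F(t); any mismatch rules it out.
F(t) = \frac{4 t^{4} + 15 \sqrt{6} \sqrt{3 t^{2} + 2}}{18} is an antiderivative of f.
Check: d/dt[\frac{4 t^{4} + 15 \sqrt{6} \sqrt{3 t^{2} + 2}}{18}] = \frac{16 t^{3} \sqrt{3 t^{2} + 2} + 45 \sqrt{6} t}{18 \sqrt{3 t^{2} + 2}}, which equals f(t).
F(1/2) = \frac{1}{72} + \frac{5 \sqrt{66}}{12}; F(-1/2) = \frac{1}{72} + \frac{5 \sqrt{66}}{12}.
Integral = F(1/2) - F(-1/2) = 0.

Antiderivative: F(t) = \frac{4 t^{4} + 15 \sqrt{6} \sqrt{3 t^{2} + 2}}{18}; value = 0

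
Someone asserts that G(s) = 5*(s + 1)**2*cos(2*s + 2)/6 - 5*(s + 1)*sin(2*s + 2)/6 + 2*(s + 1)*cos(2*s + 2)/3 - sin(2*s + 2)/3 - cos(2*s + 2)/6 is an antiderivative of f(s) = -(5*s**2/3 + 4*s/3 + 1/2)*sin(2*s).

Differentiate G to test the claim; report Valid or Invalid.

Invalid: d/ds[G] - f = 5*s**2*sin(2*s)/3 - 5*s**2*sin(2*s + 2)/3 + 4*s*sin(2*s)/3 - 14*s*sin(2*s + 2)/3 + sin(2*s)/2 - 7*sin(2*s + 2)/2, which is not 0.

d/ds[G] = -5*s**2*sin(2*s + 2)/3 - 14*s*sin(2*s + 2)/3 - 7*sin(2*s + 2)/2
d/ds[G] - f(s) = 5*s**2*sin(2*s)/3 - 5*s**2*sin(2*s + 2)/3 + 4*s*sin(2*s)/3 - 14*s*sin(2*s + 2)/3 + sin(2*s)/2 - 7*sin(2*s + 2)/2 != 0.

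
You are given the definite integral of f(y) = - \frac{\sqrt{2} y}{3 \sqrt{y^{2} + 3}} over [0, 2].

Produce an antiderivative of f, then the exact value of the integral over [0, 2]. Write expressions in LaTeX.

f matches the chain-rule pattern g'(h)*h' with inner function h(y) = 2 y^{2} + 6; substituting u = h(y) collapses the integral.
F(y) = - \frac{\sqrt{2} \sqrt{y^{2} + 3}}{3} is an antiderivative of f.
Check: d/dy[- \frac{\sqrt{2} \sqrt{y^{2} + 3}}{3}] = - \frac{\sqrt{2} y}{3 \sqrt{y^{2} + 3}} = f(y).
F(2) = - \frac{\sqrt{14}}{3}; F(0) = - \frac{\sqrt{6}}{3}.
Integral = F(2) - F(0) = - \frac{\sqrt{14}}{3} + \frac{\sqrt{6}}{3}.

Antiderivative: F(y) = - \frac{\sqrt{2} \sqrt{y^{2} + 3}}{3}; value = - \frac{\sqrt{14}}{3} + \frac{\sqrt{6}}{3}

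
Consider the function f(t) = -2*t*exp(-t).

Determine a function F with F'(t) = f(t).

f has the shape u'v + uv' for u = 2*t + 2 and v = exp(-t) — it is the derivative of the product u*v.
Check: d/dt[2*t*exp(-t) + 2*exp(-t)] = -2*t*exp(-t) = f(t).

An antiderivative is F(t) = 2*t*exp(-t) + 2*exp(-t).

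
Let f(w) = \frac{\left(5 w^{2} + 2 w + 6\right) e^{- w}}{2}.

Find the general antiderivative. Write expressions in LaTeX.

Recognize the product-rule pattern: f = u'v + uv' with u = - \frac{5 w^{2}}{2} - 6 w - 9, v = e^{- w}, so integration by parts undoes it.
Check: d/dw[\frac{\left(- 5 w^{2} - 12 w - 18\right) e^{- w}}{2}] = \frac{\left(5 w^{2} + 2 w + 6\right) e^{- w}}{2} = f(w).

F(w) = \frac{\left(- 5 w^{2} - 12 w - 18\right) e^{- w}}{2} + C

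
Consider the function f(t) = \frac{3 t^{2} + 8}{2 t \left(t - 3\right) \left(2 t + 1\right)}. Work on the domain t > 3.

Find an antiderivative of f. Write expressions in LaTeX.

The denominator factors as 2 t \left(t - 3\right) \left(2 t + 1\right); partial fractions split f into directly integrable pieces: \frac{5}{2 \left(2 t + 1\right)} + \frac{5}{6 \left(t - 3\right)} - \frac{4}{3 t}.
Check: d/dt[\frac{- 16 \log{\left(t \right)} + 10 \log{\left(t - 3 \right)} + 15 \log{\left(t + \frac{1}{2} \right)}}{12}] = \frac{3 t^{2} + 8}{4 t^{3} - 10 t^{2} - 6 t}, which equals f(t).

An antiderivative is F(t) = \frac{- 16 \log{\left(t \right)} + 10 \log{\left(t - 3 \right)} + 15 \log{\left(t + \frac{1}{2} \right)}}{12}.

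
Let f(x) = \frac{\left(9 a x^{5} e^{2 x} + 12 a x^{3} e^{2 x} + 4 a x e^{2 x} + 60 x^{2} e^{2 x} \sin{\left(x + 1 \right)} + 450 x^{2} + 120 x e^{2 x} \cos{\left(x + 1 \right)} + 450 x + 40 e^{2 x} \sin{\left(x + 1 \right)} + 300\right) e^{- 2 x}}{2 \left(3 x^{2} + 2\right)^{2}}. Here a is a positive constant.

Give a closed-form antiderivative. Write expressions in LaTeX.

An antiderivative is F(x) = \frac{a x^{2}}{4} - \frac{25}{2 x^{2} e^{2 x} + \frac{4 e^{2 x}}{3}} - \frac{20 \cos{\left(x + 1 \right)}}{6 x^{2} + 4}.

A first test for any F(x): its x-derivative must equal f(x) identically.
Check: d/dx[\frac{a x^{2}}{4} - \frac{25}{2 x^{2} e^{2 x} + \frac{4 e^{2 x}}{3}} - \frac{20 \cos{\left(x + 1 \right)}}{6 x^{2} + 4}] = \frac{9 a x^{5} e^{2 x} + 12 a x^{3} e^{2 x} + 4 a x e^{2 x} + 60 x^{2} e^{2 x} \sin{\left(x + 1 \right)} + 450 x^{2} + 120 x e^{2 x} \cos{\left(x + 1 \right)} + 450 x + 40 e^{2 x} \sin{\left(x + 1 \right)} + 300}{18 x^{4} e^{2 x} + 24 x^{2} e^{2 x} + 8 e^{2 x}}, which equals f(x).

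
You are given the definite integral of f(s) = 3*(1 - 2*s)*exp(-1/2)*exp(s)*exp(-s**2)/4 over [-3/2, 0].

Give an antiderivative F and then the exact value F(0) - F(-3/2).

The substitution u = -s**2 + s - 1/2 works: f is exactly (dF/du)*(du/ds) for that inner function.
F(s) = 3*exp(-s**2 + s - 1/2)/4 is an antiderivative of f.
Check: d/ds[3*exp(-s**2 + s - 1/2)/4] = (3 - 6*s)*exp(-1/2)*exp(s)*exp(-s**2)/4, which equals f(s).
F(0) = 3*exp(-1/2)/4; F(-3/2) = 3*exp(-17/4)/4.
Integral = F(0) - F(-3/2) = -3*exp(-17/4)/4 + 3*exp(-1/2)/4.

Antiderivative: F(s) = 3*exp(-s**2 + s - 1/2)/4; value = -3*exp(-17/4)/4 + 3*exp(-1/2)/4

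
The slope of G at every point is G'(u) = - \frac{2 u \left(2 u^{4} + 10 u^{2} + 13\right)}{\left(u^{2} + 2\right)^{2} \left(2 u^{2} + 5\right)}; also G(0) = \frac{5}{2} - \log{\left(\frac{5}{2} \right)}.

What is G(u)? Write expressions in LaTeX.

G(u) = - \frac{u^{2} \log{\left(u^{2} + \frac{5}{2} \right)} - 2 u^{2} + 2 \log{\left(u^{2} + \frac{5}{2} \right)} - 5}{u^{2} + 2}

Differentiate the proposed G(u) back; it has to land on the given G'(u).
A general antiderivative is - \log{\left(u^{2} + \frac{5}{2} \right)} + \frac{1}{u^{2} + 2} + C.
The condition gives C = \frac{5}{2} - \log{\left(\frac{5}{2} \right)} - (\frac{1}{2} - \log{\left(\frac{5}{2} \right)}) = 2.
So G(u) = - \frac{u^{2} \log{\left(u^{2} + \frac{5}{2} \right)} - 2 u^{2} + 2 \log{\left(u^{2} + \frac{5}{2} \right)} - 5}{u^{2} + 2}.
Check: d/du[- \frac{u^{2} \log{\left(u^{2} + \frac{5}{2} \right)} - 2 u^{2} + 2 \log{\left(u^{2} + \frac{5}{2} \right)} - 5}{u^{2} + 2}] = \frac{- 4 u^{5} - 20 u^{3} - 26 u}{2 u^{6} + 13 u^{4} + 28 u^{2} + 20}, which equals G'(u).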